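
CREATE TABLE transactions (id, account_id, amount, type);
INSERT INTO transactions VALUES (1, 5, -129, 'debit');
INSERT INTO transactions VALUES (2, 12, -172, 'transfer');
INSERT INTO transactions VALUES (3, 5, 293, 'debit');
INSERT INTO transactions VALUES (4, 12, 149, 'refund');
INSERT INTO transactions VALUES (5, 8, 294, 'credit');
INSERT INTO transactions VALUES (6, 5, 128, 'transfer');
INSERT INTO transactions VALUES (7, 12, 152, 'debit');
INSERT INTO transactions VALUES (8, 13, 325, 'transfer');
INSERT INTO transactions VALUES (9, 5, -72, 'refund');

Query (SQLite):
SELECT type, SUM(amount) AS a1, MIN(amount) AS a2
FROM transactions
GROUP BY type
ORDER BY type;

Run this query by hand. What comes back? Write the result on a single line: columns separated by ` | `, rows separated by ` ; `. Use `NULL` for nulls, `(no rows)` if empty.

Group transactions by type.
Per group compute: SUM(amount), MIN(amount).
  credit: ids {5} → SUM(amount)=294, MIN(amount)=294
  debit: ids {1, 3, 7} → SUM(amount)=316, MIN(amount)=-129
  refund: ids {4, 9} → SUM(amount)=77, MIN(amount)=-72
  transfer: ids {2, 6, 8} → SUM(amount)=281, MIN(amount)=-172

credit | 294 | 294 ; debit | 316 | -129 ; refund | 77 | -72 ; transfer | 281 | -172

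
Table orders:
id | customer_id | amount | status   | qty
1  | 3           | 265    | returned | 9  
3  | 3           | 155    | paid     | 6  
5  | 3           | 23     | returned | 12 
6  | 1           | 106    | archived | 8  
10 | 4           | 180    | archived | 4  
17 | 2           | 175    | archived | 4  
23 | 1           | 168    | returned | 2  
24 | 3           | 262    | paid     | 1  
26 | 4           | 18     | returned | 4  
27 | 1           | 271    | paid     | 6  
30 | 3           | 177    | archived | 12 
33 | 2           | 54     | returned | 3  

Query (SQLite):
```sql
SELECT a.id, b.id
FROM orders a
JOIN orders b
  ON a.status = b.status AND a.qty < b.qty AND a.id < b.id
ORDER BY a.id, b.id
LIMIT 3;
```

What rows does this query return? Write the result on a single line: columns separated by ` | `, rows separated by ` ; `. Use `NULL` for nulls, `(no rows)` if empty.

1 | 5 ; 6 | 30 ; 10 | 30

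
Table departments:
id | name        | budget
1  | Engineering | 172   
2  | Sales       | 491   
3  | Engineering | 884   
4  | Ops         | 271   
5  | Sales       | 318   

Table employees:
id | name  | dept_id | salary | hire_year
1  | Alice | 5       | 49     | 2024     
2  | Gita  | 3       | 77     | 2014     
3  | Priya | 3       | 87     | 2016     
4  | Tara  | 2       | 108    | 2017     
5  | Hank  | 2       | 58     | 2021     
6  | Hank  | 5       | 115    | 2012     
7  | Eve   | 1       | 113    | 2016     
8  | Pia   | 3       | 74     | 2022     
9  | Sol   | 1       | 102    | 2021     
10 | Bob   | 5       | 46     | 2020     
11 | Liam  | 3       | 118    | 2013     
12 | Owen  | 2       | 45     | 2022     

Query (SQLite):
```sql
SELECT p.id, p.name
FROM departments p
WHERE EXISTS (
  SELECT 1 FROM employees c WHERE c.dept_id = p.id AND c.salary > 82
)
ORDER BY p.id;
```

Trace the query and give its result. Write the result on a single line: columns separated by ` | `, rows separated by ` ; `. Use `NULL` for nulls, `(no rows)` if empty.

For each departments row, check whether any employees with matching dept_id has salary > 82.
Keep rows where that is true.

1 | Engineering ; 2 | Sales ; 3 | Engineering ; 5 | Sales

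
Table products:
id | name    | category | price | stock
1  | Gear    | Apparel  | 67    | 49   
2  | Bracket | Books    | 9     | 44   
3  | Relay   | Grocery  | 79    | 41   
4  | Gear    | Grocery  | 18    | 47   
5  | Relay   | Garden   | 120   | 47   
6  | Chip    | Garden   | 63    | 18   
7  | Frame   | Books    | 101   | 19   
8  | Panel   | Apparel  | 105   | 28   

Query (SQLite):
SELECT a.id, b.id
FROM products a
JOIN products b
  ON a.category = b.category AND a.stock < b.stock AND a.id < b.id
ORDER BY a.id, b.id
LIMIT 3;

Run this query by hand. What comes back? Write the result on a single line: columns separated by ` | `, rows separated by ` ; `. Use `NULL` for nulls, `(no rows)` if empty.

3 | 4

Pairs (a,b) with same category, a.stock < b.stock, a.id < b.id.
category groups: Apparel:{1,8} Books:{2,7} Garden:{5,6} Grocery:{3,4}
Ordered by (a.id, b.id); first 3.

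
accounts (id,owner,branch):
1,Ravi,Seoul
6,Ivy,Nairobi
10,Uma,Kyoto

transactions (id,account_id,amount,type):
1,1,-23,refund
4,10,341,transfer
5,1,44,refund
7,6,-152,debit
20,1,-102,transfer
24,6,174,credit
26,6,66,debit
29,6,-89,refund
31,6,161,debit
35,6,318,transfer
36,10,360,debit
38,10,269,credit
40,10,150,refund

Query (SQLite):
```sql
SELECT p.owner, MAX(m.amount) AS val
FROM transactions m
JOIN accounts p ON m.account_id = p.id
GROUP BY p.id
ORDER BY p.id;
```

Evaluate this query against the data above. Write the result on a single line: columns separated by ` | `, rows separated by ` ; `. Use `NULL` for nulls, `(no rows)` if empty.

Ravi | 44 ; Ivy | 318 ; Uma | 360

Join each transactions row to its accounts via account_id.
Group joined rows by accounts.id; compute MAX(m.amount) per group.
  1: ids {1, 5, 20} → MAX(m.amount)=44
  6: ids {7, 24, 26, 29, 31, 35} → MAX(m.amount)=318
  10: ids {4, 36, 38, 40} → MAX(m.amount)=360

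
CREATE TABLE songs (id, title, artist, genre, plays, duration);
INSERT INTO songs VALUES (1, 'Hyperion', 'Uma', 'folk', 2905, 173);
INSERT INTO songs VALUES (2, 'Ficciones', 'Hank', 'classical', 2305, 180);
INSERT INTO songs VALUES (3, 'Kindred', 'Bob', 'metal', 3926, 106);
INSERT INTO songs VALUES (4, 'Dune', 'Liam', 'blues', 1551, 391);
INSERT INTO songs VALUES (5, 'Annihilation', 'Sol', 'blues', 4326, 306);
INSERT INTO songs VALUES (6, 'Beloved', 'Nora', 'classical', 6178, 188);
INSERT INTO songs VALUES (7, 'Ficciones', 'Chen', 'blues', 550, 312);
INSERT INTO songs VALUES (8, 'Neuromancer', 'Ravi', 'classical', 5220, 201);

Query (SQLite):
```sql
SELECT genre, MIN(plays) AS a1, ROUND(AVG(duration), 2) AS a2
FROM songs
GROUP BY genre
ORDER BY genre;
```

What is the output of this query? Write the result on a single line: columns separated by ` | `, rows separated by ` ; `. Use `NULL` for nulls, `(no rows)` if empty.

Group songs by genre.
Per group compute: MIN(plays), ROUND(AVG(duration), 2).
  blues: ids {4, 5, 7} → MIN(plays)=550, ROUND(AVG(duration), 2)=336.33
  classical: ids {2, 6, 8} → MIN(plays)=2305, ROUND(AVG(duration), 2)=189.67
  folk: ids {1} → MIN(plays)=2905, ROUND(AVG(duration), 2)=173
  metal: ids {3} → MIN(plays)=3926, ROUND(AVG(duration), 2)=106

blues | 550 | 336.33 ; classical | 2305 | 189.67 ; folk | 2905 | 173 ; metal | 3926 | 106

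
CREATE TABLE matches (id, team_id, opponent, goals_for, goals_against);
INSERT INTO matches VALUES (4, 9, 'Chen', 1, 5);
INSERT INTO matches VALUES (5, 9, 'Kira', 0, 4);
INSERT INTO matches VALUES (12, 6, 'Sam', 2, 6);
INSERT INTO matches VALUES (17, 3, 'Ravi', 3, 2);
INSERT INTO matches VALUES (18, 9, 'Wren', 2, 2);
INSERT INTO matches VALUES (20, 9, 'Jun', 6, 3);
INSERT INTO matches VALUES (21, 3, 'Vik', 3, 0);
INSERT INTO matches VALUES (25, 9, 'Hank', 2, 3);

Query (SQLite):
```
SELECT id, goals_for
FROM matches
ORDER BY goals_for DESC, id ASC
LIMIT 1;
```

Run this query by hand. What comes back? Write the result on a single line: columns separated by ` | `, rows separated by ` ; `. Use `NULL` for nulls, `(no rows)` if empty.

Sort by goals_for desc, tiebreak id asc: (6, id=20), (3, id=17), (3, id=21), (2, id=12) …. Take first 1.

20 | 6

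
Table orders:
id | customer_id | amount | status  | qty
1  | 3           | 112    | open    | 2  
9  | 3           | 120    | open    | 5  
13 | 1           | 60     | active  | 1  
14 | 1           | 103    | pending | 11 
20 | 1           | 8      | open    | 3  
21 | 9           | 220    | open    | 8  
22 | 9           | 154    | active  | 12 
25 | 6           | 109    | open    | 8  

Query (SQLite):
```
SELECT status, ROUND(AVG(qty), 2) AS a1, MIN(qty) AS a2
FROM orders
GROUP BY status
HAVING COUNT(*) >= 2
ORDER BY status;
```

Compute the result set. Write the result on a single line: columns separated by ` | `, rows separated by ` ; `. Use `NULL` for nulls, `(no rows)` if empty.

active | 6.5 | 1 ; open | 5.2 | 2

Group orders by status.
Per group compute: ROUND(AVG(qty), 2), MIN(qty).
HAVING: drop groups with fewer than 2 rows.
  active: ids {13, 22} → ROUND(AVG(qty), 2)=6.5, MIN(qty)=1
  open: ids {1, 9, 20, 21, 25} → ROUND(AVG(qty), 2)=5.2, MIN(qty)=2
  pending: ids {14} → ROUND(AVG(qty), 2)=11, MIN(qty)=11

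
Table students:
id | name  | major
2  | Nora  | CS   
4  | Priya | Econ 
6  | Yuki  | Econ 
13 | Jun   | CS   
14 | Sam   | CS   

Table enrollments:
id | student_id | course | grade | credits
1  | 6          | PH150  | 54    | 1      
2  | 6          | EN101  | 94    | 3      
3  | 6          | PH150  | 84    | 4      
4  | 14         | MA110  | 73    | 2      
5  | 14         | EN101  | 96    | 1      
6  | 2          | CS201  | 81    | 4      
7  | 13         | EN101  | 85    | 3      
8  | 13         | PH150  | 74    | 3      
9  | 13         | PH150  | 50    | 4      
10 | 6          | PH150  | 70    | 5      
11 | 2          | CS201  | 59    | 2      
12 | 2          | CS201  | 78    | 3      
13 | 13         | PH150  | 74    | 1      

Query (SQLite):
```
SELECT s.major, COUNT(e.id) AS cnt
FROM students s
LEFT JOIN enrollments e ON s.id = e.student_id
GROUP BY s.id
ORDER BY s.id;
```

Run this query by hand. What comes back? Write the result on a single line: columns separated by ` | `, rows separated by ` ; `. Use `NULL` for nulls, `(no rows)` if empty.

LEFT JOIN keeps every students row; unmatched ones get NULL for enrollments columns.
Group by students.id and compute COUNT(e.id). COUNT(col) of an all-NULL group is 0.
  2: ids {6, 11, 12} → COUNT(e.id)=3
  4: ids {—} → COUNT(e.id)=0
  6: ids {1, 2, 3, 10} → COUNT(e.id)=4
  13: ids {7, 8, 9, 13} → COUNT(e.id)=4
  14: ids {4, 5} → COUNT(e.id)=2

CS | 3 ; Econ | 0 ; Econ | 4 ; CS | 4 ; CS | 2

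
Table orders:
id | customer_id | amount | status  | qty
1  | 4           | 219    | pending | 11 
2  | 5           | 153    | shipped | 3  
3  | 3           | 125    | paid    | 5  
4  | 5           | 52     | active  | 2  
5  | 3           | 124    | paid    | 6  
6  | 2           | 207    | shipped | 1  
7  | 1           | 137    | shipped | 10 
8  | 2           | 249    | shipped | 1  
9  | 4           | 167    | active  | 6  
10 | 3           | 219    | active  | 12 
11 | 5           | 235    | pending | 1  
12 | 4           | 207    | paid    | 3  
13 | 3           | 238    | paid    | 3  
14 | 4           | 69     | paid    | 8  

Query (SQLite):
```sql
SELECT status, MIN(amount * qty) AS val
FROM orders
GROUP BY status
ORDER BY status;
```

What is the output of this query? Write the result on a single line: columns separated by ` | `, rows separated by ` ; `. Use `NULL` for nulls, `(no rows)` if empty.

For each row compute amount * qty.
Group by status; take MIN of the expression per group.
  active: ids {4, 9, 10} → MIN(amount * qty)=104
  paid: ids {3, 5, 12, 13, 14} → MIN(amount * qty)=552
  pending: ids {1, 11} → MIN(amount * qty)=235
  shipped: ids {2, 6, 7, 8} → MIN(amount * qty)=207

active | 104 ; paid | 552 ; pending | 235 ; shipped | 207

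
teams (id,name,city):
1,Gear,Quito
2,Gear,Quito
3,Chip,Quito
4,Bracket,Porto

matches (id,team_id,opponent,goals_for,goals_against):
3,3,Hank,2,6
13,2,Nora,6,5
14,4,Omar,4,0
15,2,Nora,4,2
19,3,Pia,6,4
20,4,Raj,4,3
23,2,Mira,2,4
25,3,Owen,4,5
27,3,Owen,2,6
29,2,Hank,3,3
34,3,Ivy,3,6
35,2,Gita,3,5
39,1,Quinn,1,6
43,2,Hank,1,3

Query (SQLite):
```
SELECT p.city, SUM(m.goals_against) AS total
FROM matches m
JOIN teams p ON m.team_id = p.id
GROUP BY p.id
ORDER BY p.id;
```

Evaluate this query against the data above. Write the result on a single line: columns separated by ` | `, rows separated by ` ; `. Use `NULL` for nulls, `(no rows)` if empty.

Quito | 6 ; Quito | 22 ; Quito | 27 ; Porto | 3

Join each matches row to its teams via team_id.
Group joined rows by teams.id; compute SUM(m.goals_against) per group.
  1: ids {39} → SUM(m.goals_against)=6
  2: ids {13, 15, 23, 29, 35, 43} → SUM(m.goals_against)=22
  3: ids {3, 19, 25, 27, 34} → SUM(m.goals_against)=27
  4: ids {14, 20} → SUM(m.goals_against)=3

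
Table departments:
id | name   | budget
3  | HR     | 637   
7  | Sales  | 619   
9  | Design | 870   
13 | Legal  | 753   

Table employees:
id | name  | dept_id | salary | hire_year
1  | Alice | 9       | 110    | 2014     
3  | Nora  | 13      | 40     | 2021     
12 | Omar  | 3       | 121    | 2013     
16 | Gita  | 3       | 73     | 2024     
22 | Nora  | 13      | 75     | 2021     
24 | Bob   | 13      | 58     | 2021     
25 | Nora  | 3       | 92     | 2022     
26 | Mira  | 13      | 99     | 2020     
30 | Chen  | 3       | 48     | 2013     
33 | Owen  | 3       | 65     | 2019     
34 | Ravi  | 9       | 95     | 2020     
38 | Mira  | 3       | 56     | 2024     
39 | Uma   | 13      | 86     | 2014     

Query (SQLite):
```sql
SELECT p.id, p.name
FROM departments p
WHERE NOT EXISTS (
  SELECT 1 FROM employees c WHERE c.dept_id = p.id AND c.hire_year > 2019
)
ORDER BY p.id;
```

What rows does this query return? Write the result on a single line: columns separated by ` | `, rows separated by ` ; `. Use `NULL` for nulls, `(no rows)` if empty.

7 | Sales

For each departments row, check whether any employees with matching dept_id has hire_year > 2019.
Keep rows where that is false.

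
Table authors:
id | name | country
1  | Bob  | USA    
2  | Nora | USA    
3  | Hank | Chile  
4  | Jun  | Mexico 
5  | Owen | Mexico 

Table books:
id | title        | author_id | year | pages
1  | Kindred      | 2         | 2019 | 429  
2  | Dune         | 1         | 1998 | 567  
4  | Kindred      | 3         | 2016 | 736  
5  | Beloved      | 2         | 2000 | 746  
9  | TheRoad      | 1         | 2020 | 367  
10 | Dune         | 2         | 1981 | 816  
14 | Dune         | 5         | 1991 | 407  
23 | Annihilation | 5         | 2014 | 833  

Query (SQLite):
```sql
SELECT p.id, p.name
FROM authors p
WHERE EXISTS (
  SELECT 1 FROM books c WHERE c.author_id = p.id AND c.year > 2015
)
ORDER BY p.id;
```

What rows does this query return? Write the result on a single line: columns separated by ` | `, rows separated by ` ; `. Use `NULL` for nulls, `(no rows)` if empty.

1 | Bob ; 2 | Nora ; 3 | Hank

For each authors row, check whether any books with matching author_id has year > 2015.
Keep rows where that is true.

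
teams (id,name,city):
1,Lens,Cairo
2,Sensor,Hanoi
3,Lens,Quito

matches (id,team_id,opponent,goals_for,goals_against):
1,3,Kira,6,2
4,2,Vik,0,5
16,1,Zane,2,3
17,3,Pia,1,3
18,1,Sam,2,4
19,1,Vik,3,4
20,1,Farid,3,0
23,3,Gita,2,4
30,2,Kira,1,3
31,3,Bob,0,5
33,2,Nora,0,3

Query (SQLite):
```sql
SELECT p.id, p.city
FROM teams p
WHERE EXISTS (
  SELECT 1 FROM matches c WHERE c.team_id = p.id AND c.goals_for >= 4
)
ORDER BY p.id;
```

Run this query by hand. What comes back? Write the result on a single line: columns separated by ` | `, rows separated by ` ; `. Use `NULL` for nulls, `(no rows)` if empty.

3 | Quito

For each teams row, check whether any matches with matching team_id has goals_for >= 4.
Keep rows where that is true.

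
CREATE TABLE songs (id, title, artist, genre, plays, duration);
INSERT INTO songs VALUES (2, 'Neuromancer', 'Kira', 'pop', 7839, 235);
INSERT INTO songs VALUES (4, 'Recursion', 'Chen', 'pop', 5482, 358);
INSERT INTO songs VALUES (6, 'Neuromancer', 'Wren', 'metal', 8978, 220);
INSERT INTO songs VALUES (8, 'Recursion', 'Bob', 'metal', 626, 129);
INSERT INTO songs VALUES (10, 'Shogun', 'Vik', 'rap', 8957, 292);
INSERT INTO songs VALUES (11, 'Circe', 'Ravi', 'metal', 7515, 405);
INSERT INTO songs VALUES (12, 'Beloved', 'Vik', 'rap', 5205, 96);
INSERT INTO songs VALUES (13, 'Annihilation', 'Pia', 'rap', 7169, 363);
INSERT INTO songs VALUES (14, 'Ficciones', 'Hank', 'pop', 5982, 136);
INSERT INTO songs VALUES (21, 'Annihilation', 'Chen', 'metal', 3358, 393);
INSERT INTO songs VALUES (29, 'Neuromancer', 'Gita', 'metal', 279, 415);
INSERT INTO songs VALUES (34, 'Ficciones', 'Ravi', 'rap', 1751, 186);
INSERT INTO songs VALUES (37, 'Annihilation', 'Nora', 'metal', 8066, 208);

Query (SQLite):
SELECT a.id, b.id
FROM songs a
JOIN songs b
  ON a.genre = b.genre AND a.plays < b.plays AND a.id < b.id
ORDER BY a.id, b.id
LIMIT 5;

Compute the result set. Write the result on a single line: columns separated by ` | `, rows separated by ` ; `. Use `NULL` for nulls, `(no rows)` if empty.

Pairs (a,b) with same genre, a.plays < b.plays, a.id < b.id.
genre groups: metal:{6,8,11,21,29,37} pop:{2,4,14} rap:{10,12,13,34}
Ordered by (a.id, b.id); first 5.

4 | 14 ; 8 | 11 ; 8 | 21 ; 8 | 37 ; 11 | 37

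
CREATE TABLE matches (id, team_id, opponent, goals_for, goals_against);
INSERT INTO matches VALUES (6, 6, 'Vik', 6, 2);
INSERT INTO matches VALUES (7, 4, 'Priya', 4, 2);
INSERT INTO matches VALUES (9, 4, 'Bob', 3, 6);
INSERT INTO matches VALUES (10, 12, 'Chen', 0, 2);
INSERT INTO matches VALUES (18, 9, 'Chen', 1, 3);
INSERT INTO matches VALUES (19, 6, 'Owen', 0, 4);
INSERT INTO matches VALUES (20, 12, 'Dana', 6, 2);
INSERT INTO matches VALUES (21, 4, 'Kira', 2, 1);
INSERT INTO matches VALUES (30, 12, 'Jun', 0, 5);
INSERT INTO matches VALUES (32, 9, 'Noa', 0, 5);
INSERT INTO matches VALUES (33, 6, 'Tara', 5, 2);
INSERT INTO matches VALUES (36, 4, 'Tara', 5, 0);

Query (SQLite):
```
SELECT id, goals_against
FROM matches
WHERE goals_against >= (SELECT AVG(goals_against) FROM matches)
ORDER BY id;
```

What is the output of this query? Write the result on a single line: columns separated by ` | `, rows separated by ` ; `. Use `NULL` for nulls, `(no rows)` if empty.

9 | 6 ; 18 | 3 ; 19 | 4 ; 30 | 5 ; 32 | 5

Scalar subquery: AVG(goals_against) over all matches rows = 2.833333 (≈; comparison uses full precision).
Keep rows where goals_against >= that value.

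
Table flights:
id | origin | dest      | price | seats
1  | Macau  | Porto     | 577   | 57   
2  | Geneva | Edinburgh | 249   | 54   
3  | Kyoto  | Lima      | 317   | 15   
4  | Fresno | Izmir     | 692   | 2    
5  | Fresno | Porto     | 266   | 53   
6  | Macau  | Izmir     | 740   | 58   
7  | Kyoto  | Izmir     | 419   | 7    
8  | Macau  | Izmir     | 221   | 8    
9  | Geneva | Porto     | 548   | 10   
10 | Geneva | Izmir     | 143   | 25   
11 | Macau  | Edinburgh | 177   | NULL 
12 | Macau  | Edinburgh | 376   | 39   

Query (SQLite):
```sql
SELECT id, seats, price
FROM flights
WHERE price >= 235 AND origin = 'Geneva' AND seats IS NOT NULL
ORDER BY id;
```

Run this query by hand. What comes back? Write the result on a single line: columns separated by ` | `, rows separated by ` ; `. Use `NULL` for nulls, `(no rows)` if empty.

price >= 235: ids {1, 2, 3, 4, 5, 6, 7, 9, 12}
origin = 'Geneva': ids {2, 9, 10}
seats IS NOT NULL: ids {1, 2, 3, 4, 5, 6, 7, 8, 9, 10, 12}
Combine with AND.

2 | 54 | 249 ; 9 | 10 | 548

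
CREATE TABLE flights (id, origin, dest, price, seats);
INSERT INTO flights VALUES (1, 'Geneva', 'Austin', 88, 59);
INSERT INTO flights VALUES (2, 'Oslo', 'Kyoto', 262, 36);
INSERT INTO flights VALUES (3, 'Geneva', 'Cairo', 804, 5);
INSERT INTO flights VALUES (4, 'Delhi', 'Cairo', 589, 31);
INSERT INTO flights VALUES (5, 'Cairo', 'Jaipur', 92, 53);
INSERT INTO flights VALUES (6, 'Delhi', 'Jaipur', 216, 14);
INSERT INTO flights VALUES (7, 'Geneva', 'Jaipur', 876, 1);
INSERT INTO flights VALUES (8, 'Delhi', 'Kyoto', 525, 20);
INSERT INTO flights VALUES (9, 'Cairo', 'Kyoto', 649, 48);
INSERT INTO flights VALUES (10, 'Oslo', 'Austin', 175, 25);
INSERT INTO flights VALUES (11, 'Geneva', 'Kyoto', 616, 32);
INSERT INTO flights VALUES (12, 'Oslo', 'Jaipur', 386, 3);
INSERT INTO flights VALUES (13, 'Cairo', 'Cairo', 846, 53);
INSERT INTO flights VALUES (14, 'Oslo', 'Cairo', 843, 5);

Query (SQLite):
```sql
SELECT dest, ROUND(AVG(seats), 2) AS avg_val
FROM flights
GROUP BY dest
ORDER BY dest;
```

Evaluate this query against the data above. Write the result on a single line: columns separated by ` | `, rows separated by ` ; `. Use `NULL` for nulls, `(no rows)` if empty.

Austin | 42 ; Cairo | 23.5 ; Jaipur | 17.75 ; Kyoto | 34

Partition flights by dest; compute ROUND(AVG(seats), 2) within each group.
  Austin: ids {1, 10} → ROUND(AVG(seats), 2)=42
  Cairo: ids {3, 4, 13, 14} → ROUND(AVG(seats), 2)=23.5
  Jaipur: ids {5, 6, 7, 12} → ROUND(AVG(seats), 2)=17.75
  Kyoto: ids {2, 8, 9, 11} → ROUND(AVG(seats), 2)=34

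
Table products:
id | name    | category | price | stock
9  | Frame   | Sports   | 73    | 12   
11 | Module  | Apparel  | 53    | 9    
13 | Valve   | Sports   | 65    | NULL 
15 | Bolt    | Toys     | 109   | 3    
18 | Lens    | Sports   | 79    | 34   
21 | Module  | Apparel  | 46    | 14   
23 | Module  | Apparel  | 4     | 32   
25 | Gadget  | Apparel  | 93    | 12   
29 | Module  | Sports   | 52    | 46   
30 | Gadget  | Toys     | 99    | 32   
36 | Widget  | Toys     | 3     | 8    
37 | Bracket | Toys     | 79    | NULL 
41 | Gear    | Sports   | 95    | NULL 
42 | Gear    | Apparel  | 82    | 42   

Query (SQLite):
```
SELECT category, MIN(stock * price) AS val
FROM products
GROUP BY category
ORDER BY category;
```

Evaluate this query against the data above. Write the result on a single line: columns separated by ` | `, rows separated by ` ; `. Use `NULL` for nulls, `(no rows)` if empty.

Apparel | 128 ; Sports | 876 ; Toys | 24

For each row compute stock * price.
Group by category; take MIN of the expression per group.
  Apparel: ids {11, 21, 23, 25, 42} → MIN(stock * price)=128
  Sports: ids {9, 13, 18, 29, 41} → MIN(stock * price)=876
  Toys: ids {15, 30, 36, 37} → MIN(stock * price)=24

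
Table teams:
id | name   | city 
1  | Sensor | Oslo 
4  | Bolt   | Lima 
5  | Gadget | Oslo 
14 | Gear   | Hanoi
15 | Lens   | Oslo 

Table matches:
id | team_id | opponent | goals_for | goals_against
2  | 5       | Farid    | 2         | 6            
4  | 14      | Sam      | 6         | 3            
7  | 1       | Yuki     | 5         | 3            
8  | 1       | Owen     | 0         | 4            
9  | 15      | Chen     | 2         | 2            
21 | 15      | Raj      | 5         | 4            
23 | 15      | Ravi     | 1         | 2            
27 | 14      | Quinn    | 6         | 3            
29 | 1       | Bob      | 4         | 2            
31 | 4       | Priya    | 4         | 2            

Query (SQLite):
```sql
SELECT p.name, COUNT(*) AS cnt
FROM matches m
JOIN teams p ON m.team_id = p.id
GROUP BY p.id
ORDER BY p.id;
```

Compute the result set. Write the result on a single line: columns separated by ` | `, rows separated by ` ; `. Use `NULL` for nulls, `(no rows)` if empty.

Sensor | 3 ; Bolt | 1 ; Gadget | 1 ; Gear | 2 ; Lens | 3

Join each matches row to its teams via team_id.
Group joined rows by teams.id; compute COUNT(*) per group.
  1: ids {7, 8, 29} → COUNT(*)=3
  4: ids {31} → COUNT(*)=1
  5: ids {2} → COUNT(*)=1
  14: ids {4, 27} → COUNT(*)=2
  15: ids {9, 21, 23} → COUNT(*)=3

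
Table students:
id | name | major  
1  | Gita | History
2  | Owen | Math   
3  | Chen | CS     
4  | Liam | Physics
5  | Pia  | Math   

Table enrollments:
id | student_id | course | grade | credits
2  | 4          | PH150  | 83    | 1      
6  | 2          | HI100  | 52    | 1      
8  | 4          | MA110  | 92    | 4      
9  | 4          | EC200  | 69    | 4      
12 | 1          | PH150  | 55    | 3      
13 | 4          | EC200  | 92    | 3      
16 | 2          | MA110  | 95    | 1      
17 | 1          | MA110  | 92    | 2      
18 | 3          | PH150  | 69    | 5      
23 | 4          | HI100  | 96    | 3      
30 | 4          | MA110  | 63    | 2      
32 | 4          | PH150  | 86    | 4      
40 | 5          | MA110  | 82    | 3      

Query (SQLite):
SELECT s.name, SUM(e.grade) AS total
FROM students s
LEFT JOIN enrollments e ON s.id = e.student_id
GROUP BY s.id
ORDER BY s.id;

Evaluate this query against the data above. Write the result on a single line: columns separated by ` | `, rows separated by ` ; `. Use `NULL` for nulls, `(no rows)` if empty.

Gita | 147 ; Owen | 147 ; Chen | 69 ; Liam | 581 ; Pia | 82

LEFT JOIN keeps every students row; unmatched ones get NULL for enrollments columns.
Group by students.id and compute SUM(e.grade). SUM over an all-NULL group is NULL.
  1: ids {12, 17} → SUM(e.grade)=147
  2: ids {6, 16} → SUM(e.grade)=147
  3: ids {18} → SUM(e.grade)=69
  4: ids {2, 8, 9, 13, 23, 30, 32} → SUM(e.grade)=581
  5: ids {40} → SUM(e.grade)=82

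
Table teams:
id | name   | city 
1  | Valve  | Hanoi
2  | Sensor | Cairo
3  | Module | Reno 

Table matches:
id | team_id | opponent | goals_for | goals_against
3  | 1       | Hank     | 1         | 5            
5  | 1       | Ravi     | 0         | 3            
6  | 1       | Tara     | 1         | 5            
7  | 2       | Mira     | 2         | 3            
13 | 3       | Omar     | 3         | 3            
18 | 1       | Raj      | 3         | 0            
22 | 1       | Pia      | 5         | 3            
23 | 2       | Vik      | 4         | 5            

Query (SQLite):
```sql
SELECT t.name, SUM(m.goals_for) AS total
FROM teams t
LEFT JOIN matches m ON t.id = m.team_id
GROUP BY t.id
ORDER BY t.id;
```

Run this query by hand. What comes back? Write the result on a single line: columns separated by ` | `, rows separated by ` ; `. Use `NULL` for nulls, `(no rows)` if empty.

LEFT JOIN keeps every teams row; unmatched ones get NULL for matches columns.
Group by teams.id and compute SUM(m.goals_for). SUM over an all-NULL group is NULL.
  1: ids {3, 5, 6, 18, 22} → SUM(m.goals_for)=10
  2: ids {7, 23} → SUM(m.goals_for)=6
  3: ids {13} → SUM(m.goals_for)=3

Valve | 10 ; Sensor | 6 ; Module | 3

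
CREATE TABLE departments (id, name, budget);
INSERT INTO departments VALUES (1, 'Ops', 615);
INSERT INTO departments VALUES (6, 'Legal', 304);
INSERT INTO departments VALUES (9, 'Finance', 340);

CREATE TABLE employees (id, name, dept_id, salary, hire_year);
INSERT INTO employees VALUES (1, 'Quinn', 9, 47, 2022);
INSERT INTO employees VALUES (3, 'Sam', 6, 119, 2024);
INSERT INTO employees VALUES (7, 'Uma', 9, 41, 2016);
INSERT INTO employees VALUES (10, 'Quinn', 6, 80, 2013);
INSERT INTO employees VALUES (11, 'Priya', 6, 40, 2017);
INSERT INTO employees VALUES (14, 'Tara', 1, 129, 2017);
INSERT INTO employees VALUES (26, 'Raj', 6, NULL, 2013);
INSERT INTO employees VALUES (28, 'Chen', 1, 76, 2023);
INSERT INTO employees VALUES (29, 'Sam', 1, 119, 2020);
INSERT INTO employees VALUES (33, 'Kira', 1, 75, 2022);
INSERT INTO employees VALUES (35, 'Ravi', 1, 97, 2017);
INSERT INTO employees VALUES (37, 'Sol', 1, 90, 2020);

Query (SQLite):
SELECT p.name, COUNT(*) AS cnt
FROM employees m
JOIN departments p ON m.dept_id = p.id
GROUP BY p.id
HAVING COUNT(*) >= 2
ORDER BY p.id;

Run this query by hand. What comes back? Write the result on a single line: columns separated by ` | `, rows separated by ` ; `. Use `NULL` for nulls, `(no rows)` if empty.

Join each employees row to its departments via dept_id.
Group joined rows by departments.id; compute COUNT(*) per group.
HAVING: keep groups with count ≥ 2.
  1: ids {14, 28, 29, 33, 35, 37} → COUNT(*)=6
  6: ids {3, 10, 11, 26} → COUNT(*)=4
  9: ids {1, 7} → COUNT(*)=2

Ops | 6 ; Legal | 4 ; Finance | 2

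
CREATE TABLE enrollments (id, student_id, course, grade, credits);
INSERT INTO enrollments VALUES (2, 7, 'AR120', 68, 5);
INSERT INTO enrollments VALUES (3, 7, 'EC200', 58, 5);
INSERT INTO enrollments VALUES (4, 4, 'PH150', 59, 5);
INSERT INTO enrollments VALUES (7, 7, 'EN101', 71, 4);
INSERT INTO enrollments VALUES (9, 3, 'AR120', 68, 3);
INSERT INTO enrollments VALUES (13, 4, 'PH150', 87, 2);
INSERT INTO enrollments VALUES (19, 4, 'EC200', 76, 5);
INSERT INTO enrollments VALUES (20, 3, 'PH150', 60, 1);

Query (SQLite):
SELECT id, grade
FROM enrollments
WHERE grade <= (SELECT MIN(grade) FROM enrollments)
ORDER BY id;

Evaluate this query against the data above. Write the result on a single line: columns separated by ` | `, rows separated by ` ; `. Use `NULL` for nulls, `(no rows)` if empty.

3 | 58

Scalar subquery: MIN(grade) over all enrollments rows = 58.
Keep rows where grade <= that value.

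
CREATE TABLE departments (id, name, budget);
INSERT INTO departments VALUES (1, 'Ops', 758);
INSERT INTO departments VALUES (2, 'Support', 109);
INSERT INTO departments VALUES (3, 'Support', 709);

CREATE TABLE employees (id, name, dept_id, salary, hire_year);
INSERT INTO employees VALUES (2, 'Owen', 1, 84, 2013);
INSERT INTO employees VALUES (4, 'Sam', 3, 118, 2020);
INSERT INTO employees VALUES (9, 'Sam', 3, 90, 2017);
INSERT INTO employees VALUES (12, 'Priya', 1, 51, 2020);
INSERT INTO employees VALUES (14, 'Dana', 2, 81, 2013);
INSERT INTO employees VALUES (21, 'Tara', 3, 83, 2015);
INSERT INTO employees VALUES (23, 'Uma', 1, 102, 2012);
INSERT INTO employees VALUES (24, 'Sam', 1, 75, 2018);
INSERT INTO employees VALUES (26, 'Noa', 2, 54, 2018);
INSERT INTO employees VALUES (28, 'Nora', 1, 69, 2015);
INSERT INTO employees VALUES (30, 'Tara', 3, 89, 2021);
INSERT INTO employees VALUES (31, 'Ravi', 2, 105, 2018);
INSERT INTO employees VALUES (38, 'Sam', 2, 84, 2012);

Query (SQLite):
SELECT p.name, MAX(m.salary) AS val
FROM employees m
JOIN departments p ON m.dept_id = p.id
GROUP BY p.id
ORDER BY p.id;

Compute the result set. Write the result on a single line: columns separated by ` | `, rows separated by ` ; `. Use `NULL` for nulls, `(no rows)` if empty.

Join each employees row to its departments via dept_id.
Group joined rows by departments.id; compute MAX(m.salary) per group.
  1: ids {2, 12, 23, 24, 28} → MAX(m.salary)=102
  2: ids {14, 26, 31, 38} → MAX(m.salary)=105
  3: ids {4, 9, 21, 30} → MAX(m.salary)=118

Ops | 102 ; Support | 105 ; Support | 118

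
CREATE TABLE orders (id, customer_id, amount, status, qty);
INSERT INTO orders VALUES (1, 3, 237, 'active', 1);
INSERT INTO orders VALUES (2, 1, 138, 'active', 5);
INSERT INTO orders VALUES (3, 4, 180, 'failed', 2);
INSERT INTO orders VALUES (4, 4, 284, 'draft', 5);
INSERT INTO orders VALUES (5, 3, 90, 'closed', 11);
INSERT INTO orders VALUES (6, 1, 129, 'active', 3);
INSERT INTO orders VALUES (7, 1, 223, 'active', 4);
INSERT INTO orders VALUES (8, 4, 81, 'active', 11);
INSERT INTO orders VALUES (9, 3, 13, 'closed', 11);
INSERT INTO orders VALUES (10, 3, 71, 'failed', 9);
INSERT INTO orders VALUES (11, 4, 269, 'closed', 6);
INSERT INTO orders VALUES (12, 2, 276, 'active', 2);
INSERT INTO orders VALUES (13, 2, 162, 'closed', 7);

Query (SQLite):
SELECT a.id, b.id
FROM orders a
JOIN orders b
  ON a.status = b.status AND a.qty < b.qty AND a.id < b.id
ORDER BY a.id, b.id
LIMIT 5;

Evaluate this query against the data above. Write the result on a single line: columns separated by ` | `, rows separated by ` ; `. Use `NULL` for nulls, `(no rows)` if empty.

Pairs (a,b) with same status, a.qty < b.qty, a.id < b.id.
status groups: active:{1,2,6,7,8,12} closed:{5,9,11,13} draft:{4} failed:{3,10}
Ordered by (a.id, b.id); first 5.

1 | 2 ; 1 | 6 ; 1 | 7 ; 1 | 8 ; 1 | 12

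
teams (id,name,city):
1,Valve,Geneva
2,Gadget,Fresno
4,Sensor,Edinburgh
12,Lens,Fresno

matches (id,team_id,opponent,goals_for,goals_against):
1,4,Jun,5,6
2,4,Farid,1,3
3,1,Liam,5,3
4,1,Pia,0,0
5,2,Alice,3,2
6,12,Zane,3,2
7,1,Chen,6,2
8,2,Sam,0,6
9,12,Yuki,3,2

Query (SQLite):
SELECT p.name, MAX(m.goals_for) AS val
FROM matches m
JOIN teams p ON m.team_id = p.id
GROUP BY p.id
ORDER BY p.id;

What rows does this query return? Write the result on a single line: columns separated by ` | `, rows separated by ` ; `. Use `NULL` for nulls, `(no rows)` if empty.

Valve | 6 ; Gadget | 3 ; Sensor | 5 ; Lens | 3

Join each matches row to its teams via team_id.
Group joined rows by teams.id; compute MAX(m.goals_for) per group.
  1: ids {3, 4, 7} → MAX(m.goals_for)=6
  2: ids {5, 8} → MAX(m.goals_for)=3
  4: ids {1, 2} → MAX(m.goals_for)=5
  12: ids {6, 9} → MAX(m.goals_for)=3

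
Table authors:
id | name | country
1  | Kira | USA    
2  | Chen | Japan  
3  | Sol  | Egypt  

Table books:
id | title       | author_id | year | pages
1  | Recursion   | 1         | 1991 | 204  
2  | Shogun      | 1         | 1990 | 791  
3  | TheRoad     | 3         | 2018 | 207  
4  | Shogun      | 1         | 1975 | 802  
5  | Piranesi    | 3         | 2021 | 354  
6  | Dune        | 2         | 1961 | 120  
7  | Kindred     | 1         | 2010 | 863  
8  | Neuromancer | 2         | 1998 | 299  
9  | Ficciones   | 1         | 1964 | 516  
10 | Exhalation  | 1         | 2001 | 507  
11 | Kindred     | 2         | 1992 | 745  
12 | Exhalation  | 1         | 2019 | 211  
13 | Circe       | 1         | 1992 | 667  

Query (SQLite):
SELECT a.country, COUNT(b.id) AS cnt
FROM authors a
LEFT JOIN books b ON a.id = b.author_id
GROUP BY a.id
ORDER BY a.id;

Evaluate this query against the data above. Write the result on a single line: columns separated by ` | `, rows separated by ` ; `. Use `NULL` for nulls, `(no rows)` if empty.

USA | 8 ; Japan | 3 ; Egypt | 2

LEFT JOIN keeps every authors row; unmatched ones get NULL for books columns.
Group by authors.id and compute COUNT(b.id). COUNT(col) of an all-NULL group is 0.
  1: ids {1, 2, 4, 7, 9, 10, 12, 13} → COUNT(b.id)=8
  2: ids {6, 8, 11} → COUNT(b.id)=3
  3: ids {3, 5} → COUNT(b.id)=2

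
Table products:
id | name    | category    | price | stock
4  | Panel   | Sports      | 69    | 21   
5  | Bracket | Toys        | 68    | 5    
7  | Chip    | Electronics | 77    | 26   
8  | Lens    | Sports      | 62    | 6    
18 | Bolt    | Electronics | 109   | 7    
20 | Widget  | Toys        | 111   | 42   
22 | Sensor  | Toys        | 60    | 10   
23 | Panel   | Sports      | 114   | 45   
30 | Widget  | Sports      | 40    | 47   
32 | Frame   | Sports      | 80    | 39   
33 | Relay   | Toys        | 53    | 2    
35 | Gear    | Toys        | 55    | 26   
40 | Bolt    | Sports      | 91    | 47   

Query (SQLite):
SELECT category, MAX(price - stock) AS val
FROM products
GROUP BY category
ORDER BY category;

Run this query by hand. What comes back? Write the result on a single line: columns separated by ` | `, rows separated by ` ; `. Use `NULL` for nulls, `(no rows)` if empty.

Electronics | 102 ; Sports | 69 ; Toys | 69

For each row compute price - stock.
Group by category; take MAX of the expression per group.
  Electronics: ids {7, 18} → MAX(price - stock)=102
  Sports: ids {4, 8, 23, 30, 32, 40} → MAX(price - stock)=69
  Toys: ids {5, 20, 22, 33, 35} → MAX(price - stock)=69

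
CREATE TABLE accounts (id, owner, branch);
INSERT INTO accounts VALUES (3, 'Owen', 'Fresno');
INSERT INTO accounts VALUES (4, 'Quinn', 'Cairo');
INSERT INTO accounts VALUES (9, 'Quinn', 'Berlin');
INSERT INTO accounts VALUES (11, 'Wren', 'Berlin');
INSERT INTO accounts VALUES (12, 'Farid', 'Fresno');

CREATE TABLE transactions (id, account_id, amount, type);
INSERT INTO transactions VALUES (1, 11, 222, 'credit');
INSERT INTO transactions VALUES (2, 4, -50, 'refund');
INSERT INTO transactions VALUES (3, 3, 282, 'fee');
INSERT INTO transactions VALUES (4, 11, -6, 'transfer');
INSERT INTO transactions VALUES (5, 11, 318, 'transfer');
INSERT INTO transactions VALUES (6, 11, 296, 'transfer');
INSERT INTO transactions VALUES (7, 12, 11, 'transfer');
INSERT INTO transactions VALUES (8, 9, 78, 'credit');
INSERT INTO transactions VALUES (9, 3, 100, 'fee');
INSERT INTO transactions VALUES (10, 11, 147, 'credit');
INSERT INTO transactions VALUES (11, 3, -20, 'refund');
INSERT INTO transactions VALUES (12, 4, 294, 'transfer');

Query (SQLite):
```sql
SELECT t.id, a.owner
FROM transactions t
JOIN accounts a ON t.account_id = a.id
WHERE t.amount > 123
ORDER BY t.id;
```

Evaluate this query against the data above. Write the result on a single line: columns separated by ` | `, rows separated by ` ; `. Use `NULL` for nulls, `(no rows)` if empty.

1 | Wren ; 3 | Owen ; 5 | Wren ; 6 | Wren ; 10 | Wren ; 12 | Quinn

Each transactions row matches the accounts row where account_id = accounts.id.
Then keep rows with t.amount > 123.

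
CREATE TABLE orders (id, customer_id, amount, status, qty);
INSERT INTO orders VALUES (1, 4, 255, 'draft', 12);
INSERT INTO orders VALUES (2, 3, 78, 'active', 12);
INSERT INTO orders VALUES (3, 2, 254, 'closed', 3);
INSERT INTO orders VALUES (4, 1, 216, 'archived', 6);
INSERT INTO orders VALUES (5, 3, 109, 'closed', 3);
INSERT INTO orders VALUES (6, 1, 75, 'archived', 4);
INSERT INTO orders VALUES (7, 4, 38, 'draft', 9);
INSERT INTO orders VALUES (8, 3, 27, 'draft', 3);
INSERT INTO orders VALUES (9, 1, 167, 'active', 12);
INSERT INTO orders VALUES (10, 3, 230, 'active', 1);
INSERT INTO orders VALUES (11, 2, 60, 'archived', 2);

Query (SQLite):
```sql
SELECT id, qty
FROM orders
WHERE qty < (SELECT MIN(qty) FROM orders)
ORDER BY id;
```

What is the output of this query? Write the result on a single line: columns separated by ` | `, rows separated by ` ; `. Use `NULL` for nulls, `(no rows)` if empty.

(no rows)

Scalar subquery: MIN(qty) over all orders rows = 1.
Keep rows where qty < that value.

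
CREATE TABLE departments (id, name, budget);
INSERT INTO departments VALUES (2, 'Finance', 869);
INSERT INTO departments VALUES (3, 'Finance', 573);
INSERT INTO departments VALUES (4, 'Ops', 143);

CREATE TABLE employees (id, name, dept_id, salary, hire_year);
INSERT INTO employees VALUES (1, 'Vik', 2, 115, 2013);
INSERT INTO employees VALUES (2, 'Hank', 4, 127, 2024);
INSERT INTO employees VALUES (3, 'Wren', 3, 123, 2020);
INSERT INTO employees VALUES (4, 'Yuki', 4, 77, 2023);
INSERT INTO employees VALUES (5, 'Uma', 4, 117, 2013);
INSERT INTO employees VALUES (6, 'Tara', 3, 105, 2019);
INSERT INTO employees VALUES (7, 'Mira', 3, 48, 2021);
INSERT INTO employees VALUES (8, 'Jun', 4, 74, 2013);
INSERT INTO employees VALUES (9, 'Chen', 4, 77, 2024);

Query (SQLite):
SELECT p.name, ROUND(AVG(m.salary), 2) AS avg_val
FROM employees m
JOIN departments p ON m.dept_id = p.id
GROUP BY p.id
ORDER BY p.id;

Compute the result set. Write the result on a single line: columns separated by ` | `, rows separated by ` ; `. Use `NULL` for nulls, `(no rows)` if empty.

Finance | 115 ; Finance | 92 ; Ops | 94.4

Join each employees row to its departments via dept_id.
Group joined rows by departments.id; compute ROUND(AVG(m.salary), 2) per group.
  2: ids {1} → ROUND(AVG(m.salary), 2)=115
  3: ids {3, 6, 7} → ROUND(AVG(m.salary), 2)=92
  4: ids {2, 4, 5, 8, 9} → ROUND(AVG(m.salary), 2)=94.4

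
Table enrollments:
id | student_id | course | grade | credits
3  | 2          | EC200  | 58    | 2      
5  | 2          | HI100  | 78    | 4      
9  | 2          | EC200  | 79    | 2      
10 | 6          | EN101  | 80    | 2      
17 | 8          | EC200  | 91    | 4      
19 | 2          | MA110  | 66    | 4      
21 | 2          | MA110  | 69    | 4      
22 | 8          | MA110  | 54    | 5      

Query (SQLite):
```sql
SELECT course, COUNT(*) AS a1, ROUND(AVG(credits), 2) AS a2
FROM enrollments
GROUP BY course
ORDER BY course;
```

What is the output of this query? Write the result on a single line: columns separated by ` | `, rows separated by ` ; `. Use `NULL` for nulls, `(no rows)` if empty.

EC200 | 3 | 2.67 ; EN101 | 1 | 2 ; HI100 | 1 | 4 ; MA110 | 3 | 4.33

Group enrollments by course.
Per group compute: COUNT(*), ROUND(AVG(credits), 2).
  EC200: ids {3, 9, 17} → COUNT(*)=3, ROUND(AVG(credits), 2)=2.67
  EN101: ids {10} → COUNT(*)=1, ROUND(AVG(credits), 2)=2
  HI100: ids {5} → COUNT(*)=1, ROUND(AVG(credits), 2)=4
  MA110: ids {19, 21, 22} → COUNT(*)=3, ROUND(AVG(credits), 2)=4.33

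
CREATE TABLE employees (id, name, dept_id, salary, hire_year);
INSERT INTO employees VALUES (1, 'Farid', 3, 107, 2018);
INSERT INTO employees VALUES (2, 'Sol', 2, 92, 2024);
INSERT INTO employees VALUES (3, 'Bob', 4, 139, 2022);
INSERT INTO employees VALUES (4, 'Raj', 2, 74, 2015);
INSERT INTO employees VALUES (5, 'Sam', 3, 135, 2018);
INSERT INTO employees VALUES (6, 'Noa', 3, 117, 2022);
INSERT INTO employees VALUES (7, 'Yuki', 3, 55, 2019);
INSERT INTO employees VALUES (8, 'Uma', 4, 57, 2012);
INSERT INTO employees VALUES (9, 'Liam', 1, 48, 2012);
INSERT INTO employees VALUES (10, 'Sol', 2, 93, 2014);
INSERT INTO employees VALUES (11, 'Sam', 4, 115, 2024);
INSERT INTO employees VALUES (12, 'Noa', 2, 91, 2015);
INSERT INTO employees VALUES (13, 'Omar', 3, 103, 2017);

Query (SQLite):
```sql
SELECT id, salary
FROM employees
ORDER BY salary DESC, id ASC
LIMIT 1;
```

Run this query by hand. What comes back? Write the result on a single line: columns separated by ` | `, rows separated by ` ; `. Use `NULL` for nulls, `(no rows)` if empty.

3 | 139

Sort by salary desc, tiebreak id asc: (139, id=3), (135, id=5), (117, id=6), (115, id=11) …. Take first 1.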